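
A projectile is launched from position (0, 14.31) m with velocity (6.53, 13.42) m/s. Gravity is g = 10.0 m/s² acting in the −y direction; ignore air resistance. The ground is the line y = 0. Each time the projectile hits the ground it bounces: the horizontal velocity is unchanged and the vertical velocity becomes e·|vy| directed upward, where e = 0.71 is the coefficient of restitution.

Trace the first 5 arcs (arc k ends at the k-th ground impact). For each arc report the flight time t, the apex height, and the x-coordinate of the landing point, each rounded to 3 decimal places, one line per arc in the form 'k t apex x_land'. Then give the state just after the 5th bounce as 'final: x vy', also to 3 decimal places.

1 3.501 23.315 22.864
2 3.066 11.753 42.887
3 2.177 5.925 57.104
4 1.546 2.987 67.197
5 1.097 1.506 74.364
final: 74.364 3.896

Arc 1: start y=14.310, vy=13.420 → t=3.501, apex=23.315, x_land=22.864, impact vy=-21.594
  bounce: vy ← 0.71·21.594 = 15.332
Arc 2: start y=0.000, vy=15.332 → t=3.066, apex=11.753, x_land=42.887, impact vy=-15.332
  bounce: vy ← 0.71·15.332 = 10.885
Arc 3: start y=0.000, vy=10.885 → t=2.177, apex=5.925, x_land=57.104, impact vy=-10.885
  bounce: vy ← 0.71·10.885 = 7.729
Arc 4: start y=0.000, vy=7.729 → t=1.546, apex=2.987, x_land=67.197, impact vy=-7.729
  bounce: vy ← 0.71·7.729 = 5.487
Arc 5: start y=0.000, vy=5.487 → t=1.097, apex=1.506, x_land=74.364, impact vy=-5.487
  bounce: vy ← 0.71·5.487 = 3.896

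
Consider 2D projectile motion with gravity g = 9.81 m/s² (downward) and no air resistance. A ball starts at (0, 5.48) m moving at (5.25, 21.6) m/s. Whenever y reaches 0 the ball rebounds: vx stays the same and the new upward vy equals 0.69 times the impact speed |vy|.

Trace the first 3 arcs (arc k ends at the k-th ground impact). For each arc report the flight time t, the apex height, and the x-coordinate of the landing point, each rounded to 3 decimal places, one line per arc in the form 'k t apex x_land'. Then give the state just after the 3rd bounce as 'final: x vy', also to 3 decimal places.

Arc 1: start y=5.480, vy=21.600 → t=4.644, apex=29.260, x_land=24.382, impact vy=-23.960
  bounce: vy ← 0.69·23.960 = 16.532
Arc 2: start y=0.000, vy=16.532 → t=3.371, apex=13.931, x_land=42.077, impact vy=-16.532
  bounce: vy ← 0.69·16.532 = 11.407
Arc 3: start y=0.000, vy=11.407 → t=2.326, apex=6.632, x_land=54.287, impact vy=-11.407
  bounce: vy ← 0.69·11.407 = 7.871

1 4.644 29.260 24.382
2 3.371 13.931 42.077
3 2.326 6.632 54.287
final: 54.287 7.871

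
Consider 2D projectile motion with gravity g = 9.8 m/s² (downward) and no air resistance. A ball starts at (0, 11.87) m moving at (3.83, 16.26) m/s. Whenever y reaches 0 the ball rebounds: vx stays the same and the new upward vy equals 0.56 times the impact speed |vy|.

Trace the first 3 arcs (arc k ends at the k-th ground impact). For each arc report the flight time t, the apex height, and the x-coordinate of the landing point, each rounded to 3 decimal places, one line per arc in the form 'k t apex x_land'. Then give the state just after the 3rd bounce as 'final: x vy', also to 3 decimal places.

1 3.934 25.359 15.068
2 2.548 7.953 24.826
3 1.427 2.494 30.291
final: 30.291 3.915

Arc 1: start y=11.870, vy=16.260 → t=3.934, apex=25.359, x_land=15.068, impact vy=-22.294
  bounce: vy ← 0.56·22.294 = 12.485
Arc 2: start y=0.000, vy=12.485 → t=2.548, apex=7.953, x_land=24.826, impact vy=-12.485
  bounce: vy ← 0.56·12.485 = 6.992
Arc 3: start y=0.000, vy=6.992 → t=1.427, apex=2.494, x_land=30.291, impact vy=-6.992
  bounce: vy ← 0.56·6.992 = 3.915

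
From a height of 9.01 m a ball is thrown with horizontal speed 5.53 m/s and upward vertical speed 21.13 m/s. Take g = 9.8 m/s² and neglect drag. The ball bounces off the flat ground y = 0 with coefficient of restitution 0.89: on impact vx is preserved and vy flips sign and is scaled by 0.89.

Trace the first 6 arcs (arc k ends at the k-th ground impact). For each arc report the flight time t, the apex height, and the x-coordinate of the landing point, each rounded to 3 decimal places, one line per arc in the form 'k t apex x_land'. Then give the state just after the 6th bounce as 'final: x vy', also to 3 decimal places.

Arc 1: start y=9.010, vy=21.130 → t=4.703, apex=31.789, x_land=26.009, impact vy=-24.961
  bounce: vy ← 0.89·24.961 = 22.216
Arc 2: start y=0.000, vy=22.216 → t=4.534, apex=25.180, x_land=51.081, impact vy=-22.216
  bounce: vy ← 0.89·22.216 = 19.772
Arc 3: start y=0.000, vy=19.772 → t=4.035, apex=19.945, x_land=73.395, impact vy=-19.772
  bounce: vy ← 0.89·19.772 = 17.597
Arc 4: start y=0.000, vy=17.597 → t=3.591, apex=15.799, x_land=93.254, impact vy=-17.597
  bounce: vy ← 0.89·17.597 = 15.661
Arc 5: start y=0.000, vy=15.661 → t=3.196, apex=12.514, x_land=110.929, impact vy=-15.661
  bounce: vy ← 0.89·15.661 = 13.939
Arc 6: start y=0.000, vy=13.939 → t=2.845, apex=9.912, x_land=126.660, impact vy=-13.939
  bounce: vy ← 0.89·13.939 = 12.405

1 4.703 31.789 26.009
2 4.534 25.180 51.081
3 4.035 19.945 73.395
4 3.591 15.799 93.254
5 3.196 12.514 110.929
6 2.845 9.912 126.660
final: 126.660 12.405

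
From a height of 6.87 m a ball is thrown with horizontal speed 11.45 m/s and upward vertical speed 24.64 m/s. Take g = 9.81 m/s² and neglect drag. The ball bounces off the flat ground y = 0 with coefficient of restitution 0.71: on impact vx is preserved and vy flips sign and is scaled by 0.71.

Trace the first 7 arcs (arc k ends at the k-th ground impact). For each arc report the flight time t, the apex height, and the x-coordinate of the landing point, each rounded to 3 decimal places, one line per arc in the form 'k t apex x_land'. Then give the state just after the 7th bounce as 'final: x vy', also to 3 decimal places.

Arc 1: start y=6.870, vy=24.640 → t=5.288, apex=37.814, x_land=60.551, impact vy=-27.238
  bounce: vy ← 0.71·27.238 = 19.339
Arc 2: start y=0.000, vy=19.339 → t=3.943, apex=19.062, x_land=105.695, impact vy=-19.339
  bounce: vy ← 0.71·19.339 = 13.731
Arc 3: start y=0.000, vy=13.731 → t=2.799, apex=9.609, x_land=137.748, impact vy=-13.731
  bounce: vy ← 0.71·13.731 = 9.749
Arc 4: start y=0.000, vy=9.749 → t=1.988, apex=4.844, x_land=160.505, impact vy=-9.749
  bounce: vy ← 0.71·9.749 = 6.922
Arc 5: start y=0.000, vy=6.922 → t=1.411, apex=2.442, x_land=176.663, impact vy=-6.922
  bounce: vy ← 0.71·6.922 = 4.914
Arc 6: start y=0.000, vy=4.914 → t=1.002, apex=1.231, x_land=188.135, impact vy=-4.914
  bounce: vy ← 0.71·4.914 = 3.489
Arc 7: start y=0.000, vy=3.489 → t=0.711, apex=0.621, x_land=196.280, impact vy=-3.489
  bounce: vy ← 0.71·3.489 = 2.477

1 5.288 37.814 60.551
2 3.943 19.062 105.695
3 2.799 9.609 137.748
4 1.988 4.844 160.505
5 1.411 2.442 176.663
6 1.002 1.231 188.135
7 0.711 0.621 196.280
final: 196.280 2.477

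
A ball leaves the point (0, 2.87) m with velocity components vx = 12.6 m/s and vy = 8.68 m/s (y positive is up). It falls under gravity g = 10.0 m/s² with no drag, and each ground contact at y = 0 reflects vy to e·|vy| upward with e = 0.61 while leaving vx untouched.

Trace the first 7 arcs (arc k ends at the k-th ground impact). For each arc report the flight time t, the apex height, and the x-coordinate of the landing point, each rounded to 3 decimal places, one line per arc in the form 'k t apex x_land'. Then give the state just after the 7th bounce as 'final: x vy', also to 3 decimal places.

Arc 1: start y=2.870, vy=8.680 → t=2.020, apex=6.637, x_land=25.454, impact vy=-11.521
  bounce: vy ← 0.61·11.521 = 7.028
Arc 2: start y=0.000, vy=7.028 → t=1.406, apex=2.470, x_land=43.164, impact vy=-7.028
  bounce: vy ← 0.61·7.028 = 4.287
Arc 3: start y=0.000, vy=4.287 → t=0.857, apex=0.919, x_land=53.968, impact vy=-4.287
  bounce: vy ← 0.61·4.287 = 2.615
Arc 4: start y=0.000, vy=2.615 → t=0.523, apex=0.342, x_land=60.558, impact vy=-2.615
  bounce: vy ← 0.61·2.615 = 1.595
Arc 5: start y=0.000, vy=1.595 → t=0.319, apex=0.127, x_land=64.578, impact vy=-1.595
  bounce: vy ← 0.61·1.595 = 0.973
Arc 6: start y=0.000, vy=0.973 → t=0.195, apex=0.047, x_land=67.030, impact vy=-0.973
  bounce: vy ← 0.61·0.973 = 0.594
Arc 7: start y=0.000, vy=0.594 → t=0.119, apex=0.018, x_land=68.526, impact vy=-0.594
  bounce: vy ← 0.61·0.594 = 0.362

1 2.020 6.637 25.454
2 1.406 2.470 43.164
3 0.857 0.919 53.968
4 0.523 0.342 60.558
5 0.319 0.127 64.578
6 0.195 0.047 67.030
7 0.119 0.018 68.526
final: 68.526 0.362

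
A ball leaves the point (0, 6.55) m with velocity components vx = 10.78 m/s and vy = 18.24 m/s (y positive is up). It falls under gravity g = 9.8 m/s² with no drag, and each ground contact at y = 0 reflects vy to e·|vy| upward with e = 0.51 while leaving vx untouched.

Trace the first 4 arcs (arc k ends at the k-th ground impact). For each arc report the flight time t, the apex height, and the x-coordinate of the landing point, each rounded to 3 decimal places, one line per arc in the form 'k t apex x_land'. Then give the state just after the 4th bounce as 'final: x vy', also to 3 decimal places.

1 4.052 23.524 43.684
2 2.235 6.119 67.776
3 1.140 1.591 80.063
4 0.581 0.414 86.330
final: 86.330 1.453

Arc 1: start y=6.550, vy=18.240 → t=4.052, apex=23.524, x_land=43.684, impact vy=-21.473
  bounce: vy ← 0.51·21.473 = 10.951
Arc 2: start y=0.000, vy=10.951 → t=2.235, apex=6.119, x_land=67.776, impact vy=-10.951
  bounce: vy ← 0.51·10.951 = 5.585
Arc 3: start y=0.000, vy=5.585 → t=1.140, apex=1.591, x_land=80.063, impact vy=-5.585
  bounce: vy ← 0.51·5.585 = 2.848
Arc 4: start y=0.000, vy=2.848 → t=0.581, apex=0.414, x_land=86.330, impact vy=-2.848
  bounce: vy ← 0.51·2.848 = 1.453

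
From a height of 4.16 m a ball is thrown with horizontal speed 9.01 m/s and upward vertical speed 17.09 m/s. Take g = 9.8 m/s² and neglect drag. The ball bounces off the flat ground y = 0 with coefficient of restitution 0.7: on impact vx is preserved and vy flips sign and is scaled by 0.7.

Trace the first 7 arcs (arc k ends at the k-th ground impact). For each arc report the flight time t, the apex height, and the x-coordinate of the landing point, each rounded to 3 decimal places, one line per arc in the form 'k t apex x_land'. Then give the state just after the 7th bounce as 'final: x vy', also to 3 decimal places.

Arc 1: start y=4.160, vy=17.090 → t=3.716, apex=19.061, x_land=33.483, impact vy=-19.329
  bounce: vy ← 0.7·19.329 = 13.530
Arc 2: start y=0.000, vy=13.530 → t=2.761, apex=9.340, x_land=58.362, impact vy=-13.530
  bounce: vy ← 0.7·13.530 = 9.471
Arc 3: start y=0.000, vy=9.471 → t=1.933, apex=4.577, x_land=75.777, impact vy=-9.471
  bounce: vy ← 0.7·9.471 = 6.630
Arc 4: start y=0.000, vy=6.630 → t=1.353, apex=2.243, x_land=87.968, impact vy=-6.630
  bounce: vy ← 0.7·6.630 = 4.641
Arc 5: start y=0.000, vy=4.641 → t=0.947, apex=1.099, x_land=96.501, impact vy=-4.641
  bounce: vy ← 0.7·4.641 = 3.249
Arc 6: start y=0.000, vy=3.249 → t=0.663, apex=0.538, x_land=102.475, impact vy=-3.249
  bounce: vy ← 0.7·3.249 = 2.274
Arc 7: start y=0.000, vy=2.274 → t=0.464, apex=0.264, x_land=106.656, impact vy=-2.274
  bounce: vy ← 0.7·2.274 = 1.592

1 3.716 19.061 33.483
2 2.761 9.340 58.362
3 1.933 4.577 75.777
4 1.353 2.243 87.968
5 0.947 1.099 96.501
6 0.663 0.538 102.475
7 0.464 0.264 106.656
final: 106.656 1.592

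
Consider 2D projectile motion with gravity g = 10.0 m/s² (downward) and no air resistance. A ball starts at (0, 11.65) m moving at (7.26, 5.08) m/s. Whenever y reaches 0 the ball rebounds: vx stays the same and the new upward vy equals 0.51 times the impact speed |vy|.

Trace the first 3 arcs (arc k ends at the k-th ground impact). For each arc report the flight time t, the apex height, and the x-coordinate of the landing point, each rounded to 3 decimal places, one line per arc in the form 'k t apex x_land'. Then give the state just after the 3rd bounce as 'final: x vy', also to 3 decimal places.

1 2.117 12.940 15.368
2 1.641 3.366 27.281
3 0.837 0.875 33.356
final: 33.356 2.134

Arc 1: start y=11.650, vy=5.080 → t=2.117, apex=12.940, x_land=15.368, impact vy=-16.087
  bounce: vy ← 0.51·16.087 = 8.205
Arc 2: start y=0.000, vy=8.205 → t=1.641, apex=3.366, x_land=27.281, impact vy=-8.205
  bounce: vy ← 0.51·8.205 = 4.184
Arc 3: start y=0.000, vy=4.184 → t=0.837, apex=0.875, x_land=33.356, impact vy=-4.184
  bounce: vy ← 0.51·4.184 = 2.134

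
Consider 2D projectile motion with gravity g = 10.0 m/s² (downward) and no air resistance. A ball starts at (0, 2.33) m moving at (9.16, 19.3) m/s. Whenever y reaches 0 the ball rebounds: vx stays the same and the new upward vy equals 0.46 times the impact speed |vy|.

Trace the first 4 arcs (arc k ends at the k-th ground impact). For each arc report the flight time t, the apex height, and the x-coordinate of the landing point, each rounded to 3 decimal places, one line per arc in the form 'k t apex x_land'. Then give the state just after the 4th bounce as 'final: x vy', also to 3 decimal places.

1 3.977 20.955 36.431
2 1.883 4.434 53.683
3 0.866 0.938 61.619
4 0.399 0.199 65.269
final: 65.269 0.917

Arc 1: start y=2.330, vy=19.300 → t=3.977, apex=20.955, x_land=36.431, impact vy=-20.472
  bounce: vy ← 0.46·20.472 = 9.417
Arc 2: start y=0.000, vy=9.417 → t=1.883, apex=4.434, x_land=53.683, impact vy=-9.417
  bounce: vy ← 0.46·9.417 = 4.332
Arc 3: start y=0.000, vy=4.332 → t=0.866, apex=0.938, x_land=61.619, impact vy=-4.332
  bounce: vy ← 0.46·4.332 = 1.993
Arc 4: start y=0.000, vy=1.993 → t=0.399, apex=0.199, x_land=65.269, impact vy=-1.993
  bounce: vy ← 0.46·1.993 = 0.917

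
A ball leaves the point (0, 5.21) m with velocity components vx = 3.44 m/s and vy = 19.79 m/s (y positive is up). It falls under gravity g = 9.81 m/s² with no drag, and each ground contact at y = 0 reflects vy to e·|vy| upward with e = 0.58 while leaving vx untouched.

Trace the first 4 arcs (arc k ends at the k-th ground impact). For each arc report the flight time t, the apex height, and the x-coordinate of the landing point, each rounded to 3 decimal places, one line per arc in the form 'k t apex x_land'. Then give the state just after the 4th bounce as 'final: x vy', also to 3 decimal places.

1 4.283 25.171 14.732
2 2.628 8.468 23.772
3 1.524 2.849 29.015
4 0.884 0.958 32.056
final: 32.056 2.515

Arc 1: start y=5.210, vy=19.790 → t=4.283, apex=25.171, x_land=14.732, impact vy=-22.223
  bounce: vy ← 0.58·22.223 = 12.889
Arc 2: start y=0.000, vy=12.889 → t=2.628, apex=8.468, x_land=23.772, impact vy=-12.889
  bounce: vy ← 0.58·12.889 = 7.476
Arc 3: start y=0.000, vy=7.476 → t=1.524, apex=2.849, x_land=29.015, impact vy=-7.476
  bounce: vy ← 0.58·7.476 = 4.336
Arc 4: start y=0.000, vy=4.336 → t=0.884, apex=0.958, x_land=32.056, impact vy=-4.336
  bounce: vy ← 0.58·4.336 = 2.515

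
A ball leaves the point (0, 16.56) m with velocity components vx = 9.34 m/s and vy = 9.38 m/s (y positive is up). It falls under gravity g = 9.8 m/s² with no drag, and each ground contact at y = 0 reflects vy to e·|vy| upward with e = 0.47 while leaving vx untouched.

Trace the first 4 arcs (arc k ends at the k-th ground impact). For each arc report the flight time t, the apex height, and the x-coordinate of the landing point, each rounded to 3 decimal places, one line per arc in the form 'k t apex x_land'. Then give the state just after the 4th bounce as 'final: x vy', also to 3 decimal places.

1 3.030 21.049 28.298
2 1.948 4.650 46.495
3 0.916 1.027 55.047
4 0.430 0.227 59.067
final: 59.067 0.991

Arc 1: start y=16.560, vy=9.380 → t=3.030, apex=21.049, x_land=28.298, impact vy=-20.312
  bounce: vy ← 0.47·20.312 = 9.546
Arc 2: start y=0.000, vy=9.546 → t=1.948, apex=4.650, x_land=46.495, impact vy=-9.546
  bounce: vy ← 0.47·9.546 = 4.487
Arc 3: start y=0.000, vy=4.487 → t=0.916, apex=1.027, x_land=55.047, impact vy=-4.487
  bounce: vy ← 0.47·4.487 = 2.109
Arc 4: start y=0.000, vy=2.109 → t=0.430, apex=0.227, x_land=59.067, impact vy=-2.109
  bounce: vy ← 0.47·2.109 = 0.991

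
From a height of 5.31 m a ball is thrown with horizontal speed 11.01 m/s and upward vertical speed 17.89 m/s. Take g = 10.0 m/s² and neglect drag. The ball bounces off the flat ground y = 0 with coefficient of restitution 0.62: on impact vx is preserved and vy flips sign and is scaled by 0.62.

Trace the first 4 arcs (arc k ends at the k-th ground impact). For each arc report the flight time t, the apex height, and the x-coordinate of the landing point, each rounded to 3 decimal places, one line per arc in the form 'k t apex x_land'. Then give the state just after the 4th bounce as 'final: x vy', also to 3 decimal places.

1 3.854 21.313 42.428
2 2.560 8.193 70.615
3 1.587 3.149 88.090
4 0.984 1.211 98.925
final: 98.925 3.051

Arc 1: start y=5.310, vy=17.890 → t=3.854, apex=21.313, x_land=42.428, impact vy=-20.646
  bounce: vy ← 0.62·20.646 = 12.800
Arc 2: start y=0.000, vy=12.800 → t=2.560, apex=8.193, x_land=70.615, impact vy=-12.800
  bounce: vy ← 0.62·12.800 = 7.936
Arc 3: start y=0.000, vy=7.936 → t=1.587, apex=3.149, x_land=88.090, impact vy=-7.936
  bounce: vy ← 0.62·7.936 = 4.920
Arc 4: start y=0.000, vy=4.920 → t=0.984, apex=1.211, x_land=98.925, impact vy=-4.920
  bounce: vy ← 0.62·4.920 = 3.051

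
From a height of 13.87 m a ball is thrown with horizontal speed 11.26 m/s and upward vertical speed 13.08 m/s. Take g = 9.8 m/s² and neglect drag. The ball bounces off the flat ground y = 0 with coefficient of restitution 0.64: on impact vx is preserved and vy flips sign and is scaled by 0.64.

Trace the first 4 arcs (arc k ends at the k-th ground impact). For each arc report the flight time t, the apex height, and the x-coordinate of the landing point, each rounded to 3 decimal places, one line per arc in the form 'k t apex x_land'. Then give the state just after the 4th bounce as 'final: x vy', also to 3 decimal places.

1 3.482 22.599 39.210
2 2.749 9.257 70.163
3 1.759 3.791 89.972
4 1.126 1.553 102.650
final: 102.650 3.531

Arc 1: start y=13.870, vy=13.080 → t=3.482, apex=22.599, x_land=39.210, impact vy=-21.046
  bounce: vy ← 0.64·21.046 = 13.470
Arc 2: start y=0.000, vy=13.470 → t=2.749, apex=9.257, x_land=70.163, impact vy=-13.470
  bounce: vy ← 0.64·13.470 = 8.620
Arc 3: start y=0.000, vy=8.620 → t=1.759, apex=3.791, x_land=89.972, impact vy=-8.620
  bounce: vy ← 0.64·8.620 = 5.517
Arc 4: start y=0.000, vy=5.517 → t=1.126, apex=1.553, x_land=102.650, impact vy=-5.517
  bounce: vy ← 0.64·5.517 = 3.531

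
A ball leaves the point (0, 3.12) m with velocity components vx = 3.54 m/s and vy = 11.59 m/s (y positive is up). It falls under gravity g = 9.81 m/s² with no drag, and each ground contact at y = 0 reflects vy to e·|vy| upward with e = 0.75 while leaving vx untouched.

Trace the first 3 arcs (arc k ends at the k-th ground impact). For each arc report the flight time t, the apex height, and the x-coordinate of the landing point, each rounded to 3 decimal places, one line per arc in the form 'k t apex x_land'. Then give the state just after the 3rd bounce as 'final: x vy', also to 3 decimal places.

Arc 1: start y=3.120, vy=11.590 → t=2.607, apex=9.966, x_land=9.228, impact vy=-13.984
  bounce: vy ← 0.75·13.984 = 10.488
Arc 2: start y=0.000, vy=10.488 → t=2.138, apex=5.606, x_land=16.798, impact vy=-10.488
  bounce: vy ← 0.75·10.488 = 7.866
Arc 3: start y=0.000, vy=7.866 → t=1.604, apex=3.153, x_land=22.474, impact vy=-7.866
  bounce: vy ← 0.75·7.866 = 5.899

1 2.607 9.966 9.228
2 2.138 5.606 16.798
3 1.604 3.153 22.474
final: 22.474 5.899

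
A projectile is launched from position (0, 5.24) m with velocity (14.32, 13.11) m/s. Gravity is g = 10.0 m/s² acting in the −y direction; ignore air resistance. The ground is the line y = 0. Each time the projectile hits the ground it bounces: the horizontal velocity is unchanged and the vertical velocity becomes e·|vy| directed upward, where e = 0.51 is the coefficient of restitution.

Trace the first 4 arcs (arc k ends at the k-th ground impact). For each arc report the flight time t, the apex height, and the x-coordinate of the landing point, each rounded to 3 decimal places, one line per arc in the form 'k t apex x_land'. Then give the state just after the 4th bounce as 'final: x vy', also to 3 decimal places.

Arc 1: start y=5.240, vy=13.110 → t=2.974, apex=13.834, x_land=42.593, impact vy=-16.633
  bounce: vy ← 0.51·16.633 = 8.483
Arc 2: start y=0.000, vy=8.483 → t=1.697, apex=3.598, x_land=66.888, impact vy=-8.483
  bounce: vy ← 0.51·8.483 = 4.326
Arc 3: start y=0.000, vy=4.326 → t=0.865, apex=0.936, x_land=79.279, impact vy=-4.326
  bounce: vy ← 0.51·4.326 = 2.206
Arc 4: start y=0.000, vy=2.206 → t=0.441, apex=0.243, x_land=85.598, impact vy=-2.206
  bounce: vy ← 0.51·2.206 = 1.125

1 2.974 13.834 42.593
2 1.697 3.598 66.888
3 0.865 0.936 79.279
4 0.441 0.243 85.598
final: 85.598 1.125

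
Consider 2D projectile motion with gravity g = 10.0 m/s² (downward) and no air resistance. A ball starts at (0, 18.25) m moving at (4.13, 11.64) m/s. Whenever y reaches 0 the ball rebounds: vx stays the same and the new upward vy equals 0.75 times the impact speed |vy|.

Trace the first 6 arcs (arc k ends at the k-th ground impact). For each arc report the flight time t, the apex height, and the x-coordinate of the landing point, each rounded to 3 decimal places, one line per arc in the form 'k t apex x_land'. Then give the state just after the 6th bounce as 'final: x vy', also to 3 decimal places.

1 3.401 25.024 14.047
2 3.356 14.076 27.906
3 2.517 7.918 38.300
4 1.888 4.454 46.096
5 1.416 2.505 51.943
6 1.062 1.409 56.328
final: 56.328 3.982

Arc 1: start y=18.250, vy=11.640 → t=3.401, apex=25.024, x_land=14.047, impact vy=-22.372
  bounce: vy ← 0.75·22.372 = 16.779
Arc 2: start y=0.000, vy=16.779 → t=3.356, apex=14.076, x_land=27.906, impact vy=-16.779
  bounce: vy ← 0.75·16.779 = 12.584
Arc 3: start y=0.000, vy=12.584 → t=2.517, apex=7.918, x_land=38.300, impact vy=-12.584
  bounce: vy ← 0.75·12.584 = 9.438
Arc 4: start y=0.000, vy=9.438 → t=1.888, apex=4.454, x_land=46.096, impact vy=-9.438
  bounce: vy ← 0.75·9.438 = 7.079
Arc 5: start y=0.000, vy=7.079 → t=1.416, apex=2.505, x_land=51.943, impact vy=-7.079
  bounce: vy ← 0.75·7.079 = 5.309
Arc 6: start y=0.000, vy=5.309 → t=1.062, apex=1.409, x_land=56.328, impact vy=-5.309
  bounce: vy ← 0.75·5.309 = 3.982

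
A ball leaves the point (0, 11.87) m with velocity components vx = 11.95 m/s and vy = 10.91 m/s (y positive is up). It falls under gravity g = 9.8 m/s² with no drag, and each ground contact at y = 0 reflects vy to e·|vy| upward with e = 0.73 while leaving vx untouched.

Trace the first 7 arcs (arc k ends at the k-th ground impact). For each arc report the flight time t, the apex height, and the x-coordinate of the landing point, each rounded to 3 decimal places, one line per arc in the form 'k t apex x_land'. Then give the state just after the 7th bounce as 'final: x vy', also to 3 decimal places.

Arc 1: start y=11.870, vy=10.910 → t=3.027, apex=17.943, x_land=36.171, impact vy=-18.753
  bounce: vy ← 0.73·18.753 = 13.690
Arc 2: start y=0.000, vy=13.690 → t=2.794, apex=9.562, x_land=69.557, impact vy=-13.690
  bounce: vy ← 0.73·13.690 = 9.994
Arc 3: start y=0.000, vy=9.994 → t=2.039, apex=5.095, x_land=93.929, impact vy=-9.994
  bounce: vy ← 0.73·9.994 = 7.295
Arc 4: start y=0.000, vy=7.295 → t=1.489, apex=2.715, x_land=111.721, impact vy=-7.295
  bounce: vy ← 0.73·7.295 = 5.326
Arc 5: start y=0.000, vy=5.326 → t=1.087, apex=1.447, x_land=124.709, impact vy=-5.326
  bounce: vy ← 0.73·5.326 = 3.888
Arc 6: start y=0.000, vy=3.888 → t=0.793, apex=0.771, x_land=134.190, impact vy=-3.888
  bounce: vy ← 0.73·3.888 = 2.838
Arc 7: start y=0.000, vy=2.838 → t=0.579, apex=0.411, x_land=141.111, impact vy=-2.838
  bounce: vy ← 0.73·2.838 = 2.072

1 3.027 17.943 36.171
2 2.794 9.562 69.557
3 2.039 5.095 93.929
4 1.489 2.715 111.721
5 1.087 1.447 124.709
6 0.793 0.771 134.190
7 0.579 0.411 141.111
final: 141.111 2.072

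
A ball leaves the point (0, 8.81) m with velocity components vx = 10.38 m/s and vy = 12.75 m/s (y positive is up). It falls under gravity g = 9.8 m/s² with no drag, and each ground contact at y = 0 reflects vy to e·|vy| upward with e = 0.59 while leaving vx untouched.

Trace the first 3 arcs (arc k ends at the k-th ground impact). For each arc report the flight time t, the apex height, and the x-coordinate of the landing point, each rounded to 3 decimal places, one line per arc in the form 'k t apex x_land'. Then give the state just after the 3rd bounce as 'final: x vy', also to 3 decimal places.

Arc 1: start y=8.810, vy=12.750 → t=3.169, apex=17.104, x_land=32.898, impact vy=-18.310
  bounce: vy ← 0.59·18.310 = 10.803
Arc 2: start y=0.000, vy=10.803 → t=2.205, apex=5.954, x_land=55.782, impact vy=-10.803
  bounce: vy ← 0.59·10.803 = 6.374
Arc 3: start y=0.000, vy=6.374 → t=1.301, apex=2.073, x_land=69.283, impact vy=-6.374
  bounce: vy ← 0.59·6.374 = 3.760

1 3.169 17.104 32.898
2 2.205 5.954 55.782
3 1.301 2.073 69.283
final: 69.283 3.760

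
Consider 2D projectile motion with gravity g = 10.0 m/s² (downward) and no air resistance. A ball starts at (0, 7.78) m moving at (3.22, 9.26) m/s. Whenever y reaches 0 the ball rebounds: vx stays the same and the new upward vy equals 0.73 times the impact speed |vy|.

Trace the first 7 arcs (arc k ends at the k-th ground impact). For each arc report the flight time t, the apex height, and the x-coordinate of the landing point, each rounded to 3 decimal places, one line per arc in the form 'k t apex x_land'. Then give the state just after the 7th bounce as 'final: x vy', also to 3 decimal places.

Arc 1: start y=7.780, vy=9.260 → t=2.480, apex=12.067, x_land=7.984, impact vy=-15.535
  bounce: vy ← 0.73·15.535 = 11.341
Arc 2: start y=0.000, vy=11.341 → t=2.268, apex=6.431, x_land=15.288, impact vy=-11.341
  bounce: vy ← 0.73·11.341 = 8.279
Arc 3: start y=0.000, vy=8.279 → t=1.656, apex=3.427, x_land=20.619, impact vy=-8.279
  bounce: vy ← 0.73·8.279 = 6.044
Arc 4: start y=0.000, vy=6.044 → t=1.209, apex=1.826, x_land=24.511, impact vy=-6.044
  bounce: vy ← 0.73·6.044 = 4.412
Arc 5: start y=0.000, vy=4.412 → t=0.882, apex=0.973, x_land=27.352, impact vy=-4.412
  bounce: vy ← 0.73·4.412 = 3.221
Arc 6: start y=0.000, vy=3.221 → t=0.644, apex=0.519, x_land=29.426, impact vy=-3.221
  bounce: vy ← 0.73·3.221 = 2.351
Arc 7: start y=0.000, vy=2.351 → t=0.470, apex=0.276, x_land=30.940, impact vy=-2.351
  bounce: vy ← 0.73·2.351 = 1.716

1 2.480 12.067 7.984
2 2.268 6.431 15.288
3 1.656 3.427 20.619
4 1.209 1.826 24.511
5 0.882 0.973 27.352
6 0.644 0.519 29.426
7 0.470 0.276 30.940
final: 30.940 1.716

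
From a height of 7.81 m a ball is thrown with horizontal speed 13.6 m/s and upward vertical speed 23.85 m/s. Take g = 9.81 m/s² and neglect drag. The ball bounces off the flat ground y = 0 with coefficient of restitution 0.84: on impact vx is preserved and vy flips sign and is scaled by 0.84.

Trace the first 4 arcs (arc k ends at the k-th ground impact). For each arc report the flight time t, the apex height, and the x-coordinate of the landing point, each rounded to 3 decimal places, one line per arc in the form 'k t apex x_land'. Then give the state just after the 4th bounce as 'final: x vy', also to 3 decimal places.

1 5.170 36.802 70.317
2 4.602 25.967 132.901
3 3.865 18.323 185.471
4 3.247 12.928 229.631
final: 229.631 13.378

Arc 1: start y=7.810, vy=23.850 → t=5.170, apex=36.802, x_land=70.317, impact vy=-26.871
  bounce: vy ← 0.84·26.871 = 22.572
Arc 2: start y=0.000, vy=22.572 → t=4.602, apex=25.967, x_land=132.901, impact vy=-22.572
  bounce: vy ← 0.84·22.572 = 18.960
Arc 3: start y=0.000, vy=18.960 → t=3.865, apex=18.323, x_land=185.471, impact vy=-18.960
  bounce: vy ← 0.84·18.960 = 15.927
Arc 4: start y=0.000, vy=15.927 → t=3.247, apex=12.928, x_land=229.631, impact vy=-15.927
  bounce: vy ← 0.84·15.927 = 13.378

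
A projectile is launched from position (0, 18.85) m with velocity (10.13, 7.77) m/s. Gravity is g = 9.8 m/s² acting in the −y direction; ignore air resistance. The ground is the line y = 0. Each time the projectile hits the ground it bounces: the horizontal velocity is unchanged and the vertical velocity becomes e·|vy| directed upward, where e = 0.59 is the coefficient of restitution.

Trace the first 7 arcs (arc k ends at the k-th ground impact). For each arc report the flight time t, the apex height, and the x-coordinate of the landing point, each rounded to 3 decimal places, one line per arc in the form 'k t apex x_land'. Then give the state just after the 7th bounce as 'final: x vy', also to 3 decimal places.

1 2.908 21.930 29.462
2 2.496 7.634 54.750
3 1.473 2.657 69.670
4 0.869 0.925 78.473
5 0.513 0.322 83.667
6 0.302 0.112 86.731
7 0.178 0.039 88.539
final: 88.539 0.516

Arc 1: start y=18.850, vy=7.770 → t=2.908, apex=21.930, x_land=29.462, impact vy=-20.732
  bounce: vy ← 0.59·20.732 = 12.232
Arc 2: start y=0.000, vy=12.232 → t=2.496, apex=7.634, x_land=54.750, impact vy=-12.232
  bounce: vy ← 0.59·12.232 = 7.217
Arc 3: start y=0.000, vy=7.217 → t=1.473, apex=2.657, x_land=69.670, impact vy=-7.217
  bounce: vy ← 0.59·7.217 = 4.258
Arc 4: start y=0.000, vy=4.258 → t=0.869, apex=0.925, x_land=78.473, impact vy=-4.258
  bounce: vy ← 0.59·4.258 = 2.512
Arc 5: start y=0.000, vy=2.512 → t=0.513, apex=0.322, x_land=83.667, impact vy=-2.512
  bounce: vy ← 0.59·2.512 = 1.482
Arc 6: start y=0.000, vy=1.482 → t=0.302, apex=0.112, x_land=86.731, impact vy=-1.482
  bounce: vy ← 0.59·1.482 = 0.875
Arc 7: start y=0.000, vy=0.875 → t=0.178, apex=0.039, x_land=88.539, impact vy=-0.875
  bounce: vy ← 0.59·0.875 = 0.516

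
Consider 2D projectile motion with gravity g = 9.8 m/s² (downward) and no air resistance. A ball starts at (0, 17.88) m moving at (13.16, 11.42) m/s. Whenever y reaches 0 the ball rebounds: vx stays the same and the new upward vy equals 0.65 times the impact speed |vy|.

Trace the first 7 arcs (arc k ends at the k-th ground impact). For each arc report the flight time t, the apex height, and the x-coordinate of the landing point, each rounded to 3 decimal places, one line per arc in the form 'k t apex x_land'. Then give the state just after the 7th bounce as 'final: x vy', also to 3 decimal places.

1 3.403 24.534 44.782
2 2.909 10.366 83.064
3 1.891 4.379 107.946
4 1.229 1.850 124.120
5 0.799 0.782 134.633
6 0.519 0.330 141.466
7 0.338 0.140 145.908
final: 145.908 1.075

Arc 1: start y=17.880, vy=11.420 → t=3.403, apex=24.534, x_land=44.782, impact vy=-21.929
  bounce: vy ← 0.65·21.929 = 14.254
Arc 2: start y=0.000, vy=14.254 → t=2.909, apex=10.366, x_land=83.064, impact vy=-14.254
  bounce: vy ← 0.65·14.254 = 9.265
Arc 3: start y=0.000, vy=9.265 → t=1.891, apex=4.379, x_land=107.946, impact vy=-9.265
  bounce: vy ← 0.65·9.265 = 6.022
Arc 4: start y=0.000, vy=6.022 → t=1.229, apex=1.850, x_land=124.120, impact vy=-6.022
  bounce: vy ← 0.65·6.022 = 3.914
Arc 5: start y=0.000, vy=3.914 → t=0.799, apex=0.782, x_land=134.633, impact vy=-3.914
  bounce: vy ← 0.65·3.914 = 2.544
Arc 6: start y=0.000, vy=2.544 → t=0.519, apex=0.330, x_land=141.466, impact vy=-2.544
  bounce: vy ← 0.65·2.544 = 1.654
Arc 7: start y=0.000, vy=1.654 → t=0.338, apex=0.140, x_land=145.908, impact vy=-1.654
  bounce: vy ← 0.65·1.654 = 1.075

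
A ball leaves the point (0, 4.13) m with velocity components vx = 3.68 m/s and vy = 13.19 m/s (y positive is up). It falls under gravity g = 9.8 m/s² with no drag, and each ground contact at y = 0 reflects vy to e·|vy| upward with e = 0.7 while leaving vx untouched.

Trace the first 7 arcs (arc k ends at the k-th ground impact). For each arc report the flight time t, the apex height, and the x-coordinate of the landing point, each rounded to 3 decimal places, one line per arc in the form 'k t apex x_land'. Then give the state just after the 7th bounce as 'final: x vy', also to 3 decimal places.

1 2.975 13.006 10.949
2 2.281 6.373 19.342
3 1.597 3.123 25.218
4 1.118 1.530 29.331
5 0.782 0.750 32.210
6 0.548 0.367 34.225
7 0.383 0.180 35.636
final: 35.636 1.315

Arc 1: start y=4.130, vy=13.190 → t=2.975, apex=13.006, x_land=10.949, impact vy=-15.966
  bounce: vy ← 0.7·15.966 = 11.176
Arc 2: start y=0.000, vy=11.176 → t=2.281, apex=6.373, x_land=19.342, impact vy=-11.176
  bounce: vy ← 0.7·11.176 = 7.824
Arc 3: start y=0.000, vy=7.824 → t=1.597, apex=3.123, x_land=25.218, impact vy=-7.824
  bounce: vy ← 0.7·7.824 = 5.476
Arc 4: start y=0.000, vy=5.476 → t=1.118, apex=1.530, x_land=29.331, impact vy=-5.476
  bounce: vy ← 0.7·5.476 = 3.834
Arc 5: start y=0.000, vy=3.834 → t=0.782, apex=0.750, x_land=32.210, impact vy=-3.834
  bounce: vy ← 0.7·3.834 = 2.683
Arc 6: start y=0.000, vy=2.683 → t=0.548, apex=0.367, x_land=34.225, impact vy=-2.683
  bounce: vy ← 0.7·2.683 = 1.878
Arc 7: start y=0.000, vy=1.878 → t=0.383, apex=0.180, x_land=35.636, impact vy=-1.878
  bounce: vy ← 0.7·1.878 = 1.315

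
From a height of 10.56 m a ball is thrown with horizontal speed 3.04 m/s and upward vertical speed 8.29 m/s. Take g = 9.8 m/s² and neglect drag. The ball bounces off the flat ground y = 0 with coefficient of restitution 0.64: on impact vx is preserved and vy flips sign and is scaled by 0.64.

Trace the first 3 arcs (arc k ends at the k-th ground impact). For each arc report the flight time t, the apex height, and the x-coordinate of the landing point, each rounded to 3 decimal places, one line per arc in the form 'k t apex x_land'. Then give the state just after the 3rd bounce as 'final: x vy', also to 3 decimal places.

1 2.540 14.066 7.722
2 2.169 5.762 14.315
3 1.388 2.360 18.535
final: 18.535 4.353

Arc 1: start y=10.560, vy=8.290 → t=2.540, apex=14.066, x_land=7.722, impact vy=-16.604
  bounce: vy ← 0.64·16.604 = 10.627
Arc 2: start y=0.000, vy=10.627 → t=2.169, apex=5.762, x_land=14.315, impact vy=-10.627
  bounce: vy ← 0.64·10.627 = 6.801
Arc 3: start y=0.000, vy=6.801 → t=1.388, apex=2.360, x_land=18.535, impact vy=-6.801
  bounce: vy ← 0.64·6.801 = 4.353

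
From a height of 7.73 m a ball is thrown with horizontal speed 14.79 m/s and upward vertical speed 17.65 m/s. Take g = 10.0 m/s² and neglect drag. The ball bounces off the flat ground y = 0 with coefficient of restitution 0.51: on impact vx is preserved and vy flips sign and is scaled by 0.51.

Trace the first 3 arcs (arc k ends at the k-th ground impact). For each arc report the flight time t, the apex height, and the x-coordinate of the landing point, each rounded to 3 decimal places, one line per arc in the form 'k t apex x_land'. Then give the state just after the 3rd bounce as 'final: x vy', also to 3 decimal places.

Arc 1: start y=7.730, vy=17.650 → t=3.924, apex=23.306, x_land=58.036, impact vy=-21.590
  bounce: vy ← 0.51·21.590 = 11.011
Arc 2: start y=0.000, vy=11.011 → t=2.202, apex=6.062, x_land=90.606, impact vy=-11.011
  bounce: vy ← 0.51·11.011 = 5.616
Arc 3: start y=0.000, vy=5.616 → t=1.123, apex=1.577, x_land=107.217, impact vy=-5.616
  bounce: vy ← 0.51·5.616 = 2.864

1 3.924 23.306 58.036
2 2.202 6.062 90.606
3 1.123 1.577 107.217
final: 107.217 2.864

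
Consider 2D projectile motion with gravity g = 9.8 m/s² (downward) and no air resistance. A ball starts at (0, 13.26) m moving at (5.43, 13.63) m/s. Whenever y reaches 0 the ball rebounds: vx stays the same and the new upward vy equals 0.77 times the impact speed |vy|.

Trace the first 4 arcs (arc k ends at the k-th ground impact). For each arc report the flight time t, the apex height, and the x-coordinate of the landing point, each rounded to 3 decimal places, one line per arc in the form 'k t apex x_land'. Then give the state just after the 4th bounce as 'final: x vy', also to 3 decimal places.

Arc 1: start y=13.260, vy=13.630 → t=3.545, apex=22.738, x_land=19.249, impact vy=-21.111
  bounce: vy ← 0.77·21.111 = 16.255
Arc 2: start y=0.000, vy=16.255 → t=3.317, apex=13.482, x_land=37.263, impact vy=-16.255
  bounce: vy ← 0.77·16.255 = 12.517
Arc 3: start y=0.000, vy=12.517 → t=2.554, apex=7.993, x_land=51.134, impact vy=-12.517
  bounce: vy ← 0.77·12.517 = 9.638
Arc 4: start y=0.000, vy=9.638 → t=1.967, apex=4.739, x_land=61.814, impact vy=-9.638
  bounce: vy ← 0.77·9.638 = 7.421

1 3.545 22.738 19.249
2 3.317 13.482 37.263
3 2.554 7.993 51.134
4 1.967 4.739 61.814
final: 61.814 7.421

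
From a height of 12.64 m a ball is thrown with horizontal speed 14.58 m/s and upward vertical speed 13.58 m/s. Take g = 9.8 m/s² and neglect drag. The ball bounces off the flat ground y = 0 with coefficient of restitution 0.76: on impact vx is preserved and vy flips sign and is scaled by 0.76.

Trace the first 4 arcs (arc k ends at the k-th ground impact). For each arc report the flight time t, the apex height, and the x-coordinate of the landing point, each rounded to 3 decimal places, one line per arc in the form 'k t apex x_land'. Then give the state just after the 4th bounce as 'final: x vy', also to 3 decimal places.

Arc 1: start y=12.640, vy=13.580 → t=3.507, apex=22.049, x_land=51.132, impact vy=-20.788
  bounce: vy ← 0.76·20.788 = 15.799
Arc 2: start y=0.000, vy=15.799 → t=3.224, apex=12.736, x_land=98.143, impact vy=-15.799
  bounce: vy ← 0.76·15.799 = 12.007
Arc 3: start y=0.000, vy=12.007 → t=2.450, apex=7.356, x_land=133.871, impact vy=-12.007
  bounce: vy ← 0.76·12.007 = 9.126
Arc 4: start y=0.000, vy=9.126 → t=1.862, apex=4.249, x_land=161.024, impact vy=-9.126
  bounce: vy ← 0.76·9.126 = 6.935

1 3.507 22.049 51.132
2 3.224 12.736 98.143
3 2.450 7.356 133.871
4 1.862 4.249 161.024
final: 161.024 6.935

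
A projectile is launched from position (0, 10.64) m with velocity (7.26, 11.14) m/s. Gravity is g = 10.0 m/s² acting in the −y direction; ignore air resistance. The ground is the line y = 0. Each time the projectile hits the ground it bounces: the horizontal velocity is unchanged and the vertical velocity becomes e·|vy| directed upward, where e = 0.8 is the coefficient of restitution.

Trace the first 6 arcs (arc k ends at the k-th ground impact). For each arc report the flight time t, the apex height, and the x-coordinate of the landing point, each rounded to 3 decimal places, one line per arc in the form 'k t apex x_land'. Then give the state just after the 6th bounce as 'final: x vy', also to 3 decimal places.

Arc 1: start y=10.640, vy=11.140 → t=2.949, apex=16.845, x_land=21.413, impact vy=-18.355
  bounce: vy ← 0.8·18.355 = 14.684
Arc 2: start y=0.000, vy=14.684 → t=2.937, apex=10.781, x_land=42.734, impact vy=-14.684
  bounce: vy ← 0.8·14.684 = 11.747
Arc 3: start y=0.000, vy=11.747 → t=2.349, apex=6.900, x_land=59.791, impact vy=-11.747
  bounce: vy ← 0.8·11.747 = 9.398
Arc 4: start y=0.000, vy=9.398 → t=1.880, apex=4.416, x_land=73.436, impact vy=-9.398
  bounce: vy ← 0.8·9.398 = 7.518
Arc 5: start y=0.000, vy=7.518 → t=1.504, apex=2.826, x_land=84.353, impact vy=-7.518
  bounce: vy ← 0.8·7.518 = 6.015
Arc 6: start y=0.000, vy=6.015 → t=1.203, apex=1.809, x_land=93.086, impact vy=-6.015
  bounce: vy ← 0.8·6.015 = 4.812

1 2.949 16.845 21.413
2 2.937 10.781 42.734
3 2.349 6.900 59.791
4 1.880 4.416 73.436
5 1.504 2.826 84.353
6 1.203 1.809 93.086
final: 93.086 4.812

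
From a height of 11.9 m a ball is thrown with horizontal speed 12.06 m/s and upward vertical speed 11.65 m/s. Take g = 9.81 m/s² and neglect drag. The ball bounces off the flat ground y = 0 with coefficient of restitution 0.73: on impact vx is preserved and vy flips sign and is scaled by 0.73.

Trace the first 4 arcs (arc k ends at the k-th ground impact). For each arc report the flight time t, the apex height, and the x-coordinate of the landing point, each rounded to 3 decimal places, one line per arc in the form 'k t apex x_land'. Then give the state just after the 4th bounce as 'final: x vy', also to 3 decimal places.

Arc 1: start y=11.900, vy=11.650 → t=3.146, apex=18.818, x_land=37.944, impact vy=-19.215
  bounce: vy ← 0.73·19.215 = 14.027
Arc 2: start y=0.000, vy=14.027 → t=2.860, apex=10.028, x_land=72.431, impact vy=-14.027
  bounce: vy ← 0.73·14.027 = 10.239
Arc 3: start y=0.000, vy=10.239 → t=2.088, apex=5.344, x_land=97.607, impact vy=-10.239
  bounce: vy ← 0.73·10.239 = 7.475
Arc 4: start y=0.000, vy=7.475 → t=1.524, apex=2.848, x_land=115.985, impact vy=-7.475
  bounce: vy ← 0.73·7.475 = 5.457

1 3.146 18.818 37.944
2 2.860 10.028 72.431
3 2.088 5.344 97.607
4 1.524 2.848 115.985
final: 115.985 5.457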